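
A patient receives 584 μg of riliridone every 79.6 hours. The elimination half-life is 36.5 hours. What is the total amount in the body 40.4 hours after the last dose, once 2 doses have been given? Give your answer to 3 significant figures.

331 μg

The 2 doses were given 120, 40.4 hours ago.
Total = 584·(1/2)^(120/36.5) + 584·(1/2)^(40.4/36.5)
      = 59.803 + 271.16 ≈ 330.96 μg.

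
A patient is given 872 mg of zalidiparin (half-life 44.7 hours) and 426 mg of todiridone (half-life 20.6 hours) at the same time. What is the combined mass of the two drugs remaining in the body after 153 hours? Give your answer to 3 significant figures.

zalidiparin: 872 × (1/2)^(153/44.7) = 872 × (1/2)^3.4228 ≈ 81.31 mg.
todiridone: 426 × (1/2)^(153/20.6) = 426 × (1/2)^7.4272 ≈ 2.4752 mg.
Total = 81.31 + 2.4752 ≈ 83.785 mg.

83.8 mg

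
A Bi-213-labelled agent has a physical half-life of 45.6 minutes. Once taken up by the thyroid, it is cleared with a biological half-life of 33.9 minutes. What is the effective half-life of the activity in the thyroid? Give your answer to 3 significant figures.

1/t_eff = 1/t_phys + 1/t_biol = 1/45.6 + 1/33.9 = 0.051428 per minute.
t_eff = 45.6 × 33.9 / (45.6 + 33.9) ≈ 19.445 minutes.

19.4 minutes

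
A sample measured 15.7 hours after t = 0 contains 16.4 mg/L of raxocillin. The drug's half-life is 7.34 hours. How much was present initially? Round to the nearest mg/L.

Number of half-lives elapsed: n = 15.7/7.34 ≈ 2.139.
A₀ = A × 2^n = 16.4 × 2^2.139 = 16.4 × 4.4045 ≈ 72.233 mg/L.

72 mg/L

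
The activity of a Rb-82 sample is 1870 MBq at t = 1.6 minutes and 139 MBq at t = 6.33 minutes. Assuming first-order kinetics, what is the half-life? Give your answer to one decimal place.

Over Δt = 6.33 − 1.6 = 4.73 minutes, the level fell by a factor of 1870/139 ≈ 13.453.
n = log₂(13.453) ≈ 3.7499 half-lives, so t½ = 4.73/3.7499 ≈ 1.2614 minutes.

1.3 minutes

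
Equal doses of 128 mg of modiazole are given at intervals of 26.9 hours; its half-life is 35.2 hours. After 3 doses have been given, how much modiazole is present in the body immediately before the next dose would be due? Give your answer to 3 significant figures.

The 3 doses were given 80.7, 53.8, 26.9 hours ago.
Total = 128·(1/2)^(80.7/35.2) + 128·(1/2)^(53.8/35.2) + 128·(1/2)^(26.9/35.2)
      = 26.125 + 44.372 + 75.364 ≈ 145.86 mg.

146 mg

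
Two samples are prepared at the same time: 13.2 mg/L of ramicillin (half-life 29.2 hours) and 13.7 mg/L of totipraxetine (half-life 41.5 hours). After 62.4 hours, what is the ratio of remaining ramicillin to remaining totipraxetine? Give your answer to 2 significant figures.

ramicillin: 13.2 × (1/2)^(62.4/29.2) = 13.2 × (1/2)^2.137 ≈ 3.0011 mg/L.
totipraxetine: 13.7 × (1/2)^(62.4/41.5) = 13.7 × (1/2)^1.5036 ≈ 4.8316 mg/L.
Ratio ≈ 3.0011 / 4.8316 ≈ 0.62114.

0.62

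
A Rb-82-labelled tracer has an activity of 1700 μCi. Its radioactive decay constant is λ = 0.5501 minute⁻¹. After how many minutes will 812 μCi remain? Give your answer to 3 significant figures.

t½ = ln 2 / λ = 0.69315 / 0.5501 ≈ 1.26 minutes.
Fraction remaining = 812/1700 ≈ 0.47765.
n = log₂(1700/812) = ln(2.0936)/ln 2 ≈ 1.066 half-lives.
t = n × t½ = 1.066 × 1.26 ≈ 1.3432 minutes.

1.34 minutes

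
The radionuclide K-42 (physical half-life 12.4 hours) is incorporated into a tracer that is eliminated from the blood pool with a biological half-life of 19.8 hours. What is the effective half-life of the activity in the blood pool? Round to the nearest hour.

8 hours

1/t_eff = 1/t_phys + 1/t_biol = 1/12.4 + 1/19.8 = 0.13115 per hour.
t_eff = 12.4 × 19.8 / (12.4 + 19.8) ≈ 7.6248 hours.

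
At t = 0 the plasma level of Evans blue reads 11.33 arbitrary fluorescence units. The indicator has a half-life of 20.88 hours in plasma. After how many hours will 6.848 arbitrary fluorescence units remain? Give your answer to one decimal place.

Fraction remaining = 6.848/11.33 ≈ 0.60441.
n = log₂(11.33/6.848) = ln(1.6545)/ln 2 ≈ 0.72639 half-lives.
t = n × t½ = 0.72639 × 20.88 ≈ 15.167 hours.

15.2 hours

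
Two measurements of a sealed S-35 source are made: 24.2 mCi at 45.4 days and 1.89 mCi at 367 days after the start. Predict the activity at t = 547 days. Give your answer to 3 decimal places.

Over Δt = 367 − 45.4 = 321.6 days, the level fell by a factor of 24.2/1.89 ≈ 12.804.
n = log₂(12.804) ≈ 3.6785 half-lives, so t½ = 321.6/3.6785 ≈ 87.426 days.
From t = 367 to t = 547: 1.89 × (1/2)^((547−367)/87.426) ≈ 0.4536 mCi.

0.454 mCi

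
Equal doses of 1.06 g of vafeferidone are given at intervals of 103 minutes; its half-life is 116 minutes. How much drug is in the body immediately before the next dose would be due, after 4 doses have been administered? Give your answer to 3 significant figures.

The 4 doses were given 412, 309, 206, 103 minutes ago.
Total = 1.06·(1/2)^(412/116) + 1.06·(1/2)^(309/116) + 1.06·(1/2)^(206/116) + 1.06·(1/2)^(103/116)
      = 0.090392 + 0.16727 + 0.30954 + 0.57281 ≈ 1.14 g.

1.14 g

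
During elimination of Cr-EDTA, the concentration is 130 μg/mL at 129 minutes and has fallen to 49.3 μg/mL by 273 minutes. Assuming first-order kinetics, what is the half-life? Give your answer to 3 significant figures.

103 minutes

Over Δt = 273 − 129 = 144 minutes, the level fell by a factor of 130/49.3 ≈ 2.6369.
n = log₂(2.6369) ≈ 1.3989 half-lives, so t½ = 144/1.3989 ≈ 102.94 minutes.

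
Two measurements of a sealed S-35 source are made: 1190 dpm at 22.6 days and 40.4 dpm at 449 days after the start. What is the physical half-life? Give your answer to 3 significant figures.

87.4 days

Over Δt = 449 − 22.6 = 426.4 days, the level fell by a factor of 1190/40.4 ≈ 29.455.
n = log₂(29.455) ≈ 4.8805 half-lives, so t½ = 426.4/4.8805 ≈ 87.369 days.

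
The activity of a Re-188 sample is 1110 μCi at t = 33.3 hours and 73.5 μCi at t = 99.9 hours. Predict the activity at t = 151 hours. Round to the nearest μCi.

Over Δt = 99.9 − 33.3 = 66.6 hours, the level fell by a factor of 1110/73.5 ≈ 15.102.
n = log₂(15.102) ≈ 3.9167 half-lives, so t½ = 66.6/3.9167 ≈ 17.004 hours.
From t = 99.9 to t = 151: 73.5 × (1/2)^((151−99.9)/17.004) ≈ 9.1549 μCi.

9 μCi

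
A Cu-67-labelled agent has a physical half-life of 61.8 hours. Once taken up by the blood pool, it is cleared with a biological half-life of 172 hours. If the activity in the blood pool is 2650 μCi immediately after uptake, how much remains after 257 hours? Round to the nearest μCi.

1/t_eff = 1/t_phys + 1/t_biol = 1/61.8 + 1/172 = 0.021995 per hour.
t_eff = 61.8 × 172 / (61.8 + 172) ≈ 45.464 hours.
Remaining = 2650 × (1/2)^(257/45.464) = 2650 × (1/2)^5.6528 ≈ 52.674 μCi.

53 μCi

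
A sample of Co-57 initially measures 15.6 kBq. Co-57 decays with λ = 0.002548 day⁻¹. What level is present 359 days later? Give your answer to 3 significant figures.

6.25 kBq

t½ = ln 2 / λ = 0.69315 / 0.002548 ≈ 272.04 days.
Number of half-lives: n = 359/272.04 ≈ 1.3197.
Remaining = 15.6 × (1/2)^1.3197 = 15.6 × 0.40062 ≈ 6.2497 kBq.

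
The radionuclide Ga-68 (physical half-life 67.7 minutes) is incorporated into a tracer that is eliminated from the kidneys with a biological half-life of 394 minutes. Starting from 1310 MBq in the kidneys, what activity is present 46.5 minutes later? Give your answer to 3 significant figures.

1/t_eff = 1/t_phys + 1/t_biol = 1/67.7 + 1/394 = 0.017309 per minute.
t_eff = 67.7 × 394 / (67.7 + 394) ≈ 57.773 minutes.
Remaining = 1310 × (1/2)^(46.5/57.773) = 1310 × (1/2)^0.80487 ≈ 749.86 MBq.

750 MBq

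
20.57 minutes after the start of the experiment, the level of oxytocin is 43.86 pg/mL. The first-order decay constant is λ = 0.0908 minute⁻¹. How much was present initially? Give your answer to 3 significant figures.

284 pg/mL

t½ = ln 2 / λ = 0.69315 / 0.0908 ≈ 7.6338 minutes.
Number of half-lives elapsed: n = 20.57/7.6338 ≈ 2.6946.
A₀ = A × 2^n = 43.86 × 2^2.6946 = 43.86 × 6.4738 ≈ 283.94 pg/mL.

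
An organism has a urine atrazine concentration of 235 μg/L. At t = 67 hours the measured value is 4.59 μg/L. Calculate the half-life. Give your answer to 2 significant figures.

A/A₀ = 4.59/235 ≈ 0.019532.
n = log₂(51.198) ≈ 5.678 half-lives elapsed in 67 hours.
t½ = 67/5.678 ≈ 11.8 hours.

12 hours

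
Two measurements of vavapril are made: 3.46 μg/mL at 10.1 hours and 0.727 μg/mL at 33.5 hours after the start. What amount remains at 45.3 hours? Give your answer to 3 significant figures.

Over Δt = 33.5 − 10.1 = 23.4 hours, the level fell by a factor of 3.46/0.727 ≈ 4.7593.
n = log₂(4.7593) ≈ 2.2507 half-lives, so t½ = 23.4/2.2507 ≈ 10.397 hours.
From t = 33.5 to t = 45.3: 0.727 × (1/2)^((45.3−33.5)/10.397) ≈ 0.33103 μg/mL.

0.331 μg/mL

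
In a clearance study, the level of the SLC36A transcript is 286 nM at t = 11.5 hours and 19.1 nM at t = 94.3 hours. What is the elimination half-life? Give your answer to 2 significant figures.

Over Δt = 94.3 − 11.5 = 82.8 hours, the level fell by a factor of 286/19.1 ≈ 14.974.
n = log₂(14.974) ≈ 3.9044 half-lives, so t½ = 82.8/3.9044 ≈ 21.207 hours.

21 hours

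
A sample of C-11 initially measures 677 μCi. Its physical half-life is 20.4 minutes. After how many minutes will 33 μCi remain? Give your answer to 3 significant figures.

88.9 minutes

Fraction remaining = 33/677 ≈ 0.048744.
n = log₂(677/33) = ln(20.515)/ln 2 ≈ 4.3586 half-lives.
t = n × t½ = 4.3586 × 20.4 ≈ 88.916 minutes.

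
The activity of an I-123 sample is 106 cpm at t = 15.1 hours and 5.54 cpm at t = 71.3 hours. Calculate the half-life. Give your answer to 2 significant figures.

13 hours

Over Δt = 71.3 − 15.1 = 56.2 hours, the level fell by a factor of 106/5.54 ≈ 19.134.
n = log₂(19.134) ≈ 4.258 half-lives, so t½ = 56.2/4.258 ≈ 13.199 hours.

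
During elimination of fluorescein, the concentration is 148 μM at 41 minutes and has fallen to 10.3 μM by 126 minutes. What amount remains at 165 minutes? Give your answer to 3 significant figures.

Over Δt = 126 − 41 = 85 minutes, the level fell by a factor of 148/10.3 ≈ 14.369.
n = log₂(14.369) ≈ 3.8449 half-lives, so t½ = 85/3.8449 ≈ 22.107 minutes.
From t = 126 to t = 165: 10.3 × (1/2)^((165−126)/22.107) ≈ 3.0324 μM.

3.03 μM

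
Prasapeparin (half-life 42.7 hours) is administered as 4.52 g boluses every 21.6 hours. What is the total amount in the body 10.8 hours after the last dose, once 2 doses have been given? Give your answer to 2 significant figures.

The 2 doses were given 32.4, 10.8 hours ago.
Total = 4.52·(1/2)^(32.4/42.7) + 4.52·(1/2)^(10.8/42.7)
      = 2.6713 + 3.7931 ≈ 6.4644 g.

6.5 g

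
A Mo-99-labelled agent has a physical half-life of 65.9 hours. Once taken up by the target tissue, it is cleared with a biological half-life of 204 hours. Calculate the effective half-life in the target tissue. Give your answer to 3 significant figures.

1/t_eff = 1/t_phys + 1/t_biol = 1/65.9 + 1/204 = 0.020076 per hour.
t_eff = 65.9 × 204 / (65.9 + 204) ≈ 49.81 hours.

49.8 hours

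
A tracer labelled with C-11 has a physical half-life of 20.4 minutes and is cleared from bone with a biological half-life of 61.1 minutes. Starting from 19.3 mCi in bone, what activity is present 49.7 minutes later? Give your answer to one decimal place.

1/t_eff = 1/t_phys + 1/t_biol = 1/20.4 + 1/61.1 = 0.065386 per minute.
t_eff = 20.4 × 61.1 / (20.4 + 61.1) ≈ 15.294 minutes.
Remaining = 19.3 × (1/2)^(49.7/15.294) = 19.3 × (1/2)^3.2497 ≈ 2.0291 mCi.

2.0 mCi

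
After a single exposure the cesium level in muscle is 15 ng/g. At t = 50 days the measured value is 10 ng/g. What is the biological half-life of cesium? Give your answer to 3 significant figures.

A/A₀ = 10/15 ≈ 0.66667.
n = log₂(1.5) ≈ 0.58496 half-lives elapsed in 50 days.
t½ = 50/0.58496 ≈ 85.476 days.

85.5 days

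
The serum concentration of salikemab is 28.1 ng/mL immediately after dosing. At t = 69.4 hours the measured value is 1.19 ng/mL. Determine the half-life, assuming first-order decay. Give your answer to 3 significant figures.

15.2 hours

A/A₀ = 1.19/28.1 ≈ 0.042349.
n = log₂(23.613) ≈ 4.5615 half-lives elapsed in 69.4 hours.
t½ = 69.4/4.5615 ≈ 15.214 hours.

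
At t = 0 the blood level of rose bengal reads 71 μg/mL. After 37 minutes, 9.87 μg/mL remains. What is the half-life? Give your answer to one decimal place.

A/A₀ = 9.87/71 ≈ 0.13901.
n = log₂(7.1935) ≈ 2.8467 half-lives elapsed in 37 minutes.
t½ = 37/2.8467 ≈ 12.998 minutes.

13.0 minutes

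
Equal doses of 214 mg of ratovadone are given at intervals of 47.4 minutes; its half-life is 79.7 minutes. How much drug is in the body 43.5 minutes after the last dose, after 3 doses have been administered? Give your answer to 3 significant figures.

308 mg

The 3 doses were given 138.3, 90.9, 43.5 minutes ago.
Total = 214·(1/2)^(138.3/79.7) + 214·(1/2)^(90.9/79.7) + 214·(1/2)^(43.5/79.7)
      = 64.276 + 97.069 + 146.59 ≈ 307.94 mg.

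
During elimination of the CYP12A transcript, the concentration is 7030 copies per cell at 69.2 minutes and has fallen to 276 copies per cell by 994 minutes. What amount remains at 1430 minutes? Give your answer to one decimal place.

Over Δt = 994 − 69.2 = 924.8 minutes, the level fell by a factor of 7030/276 ≈ 25.471.
n = log₂(25.471) ≈ 4.6708 half-lives, so t½ = 924.8/4.6708 ≈ 198 minutes.
From t = 994 to t = 1430: 276 × (1/2)^((1430−994)/198) ≈ 59.982 copies per cell.

60.0 copies per cell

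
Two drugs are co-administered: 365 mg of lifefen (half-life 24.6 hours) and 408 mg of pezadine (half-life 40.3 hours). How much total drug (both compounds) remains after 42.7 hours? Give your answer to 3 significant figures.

lifefen: 365 × (1/2)^(42.7/24.6) = 365 × (1/2)^1.7358 ≈ 109.59 mg.
pezadine: 408 × (1/2)^(42.7/40.3) = 408 × (1/2)^1.0596 ≈ 195.75 mg.
Total = 109.59 + 195.75 ≈ 305.34 mg.

305 mg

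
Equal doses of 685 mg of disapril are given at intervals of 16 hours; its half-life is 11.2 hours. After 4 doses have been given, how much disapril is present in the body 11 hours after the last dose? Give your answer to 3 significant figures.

541 mg

The 4 doses were given 59, 43, 27, 11 hours ago.
Total = 685·(1/2)^(59/11.2) + 685·(1/2)^(43/11.2) + 685·(1/2)^(27/11.2) + 685·(1/2)^(11/11.2)
      = 17.779 + 47.858 + 128.82 + 346.77 ≈ 541.23 mg.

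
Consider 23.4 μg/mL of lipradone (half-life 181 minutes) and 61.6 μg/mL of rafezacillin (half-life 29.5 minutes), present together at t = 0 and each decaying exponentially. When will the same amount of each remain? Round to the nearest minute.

49 minutes

Set 23.4·(1/2)^(t/181) = 61.6·(1/2)^(t/29.5).
Taking log₂: log₂(23.4/61.6) = t·(1/181 − 1/29.5).
log₂(0.37987) = -1.3964; 1/181 − 1/29.5 = -0.028373.
t = -1.3964 / -0.028373 ≈ 49.216 minutes.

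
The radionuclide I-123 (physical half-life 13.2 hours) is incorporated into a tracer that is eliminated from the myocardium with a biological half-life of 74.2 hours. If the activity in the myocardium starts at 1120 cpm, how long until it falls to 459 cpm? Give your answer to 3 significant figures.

14.4 hours

1/t_eff = 1/t_phys + 1/t_biol = 1/13.2 + 1/74.2 = 0.089235 per hour.
t_eff = 13.2 × 74.2 / (13.2 + 74.2) ≈ 11.206 hours.
n = log₂(1120/459) ≈ 1.2869; t = 1.2869 × 11.206 ≈ 14.422 hours.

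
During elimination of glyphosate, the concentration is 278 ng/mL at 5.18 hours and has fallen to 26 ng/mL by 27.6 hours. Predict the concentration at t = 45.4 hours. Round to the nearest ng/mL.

4 ng/mL

Over Δt = 27.6 − 5.18 = 22.42 hours, the level fell by a factor of 278/26 ≈ 10.692.
n = log₂(10.692) ≈ 3.4185 half-lives, so t½ = 22.42/3.4185 ≈ 6.5584 hours.
From t = 27.6 to t = 45.4: 26 × (1/2)^((45.4−27.6)/6.5584) ≈ 3.9624 ng/mL.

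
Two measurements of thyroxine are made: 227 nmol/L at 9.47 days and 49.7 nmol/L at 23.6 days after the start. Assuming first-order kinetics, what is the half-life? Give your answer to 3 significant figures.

6.45 days

Over Δt = 23.6 − 9.47 = 14.13 days, the level fell by a factor of 227/49.7 ≈ 4.5674.
n = log₂(4.5674) ≈ 2.1914 half-lives, so t½ = 14.13/2.1914 ≈ 6.448 days.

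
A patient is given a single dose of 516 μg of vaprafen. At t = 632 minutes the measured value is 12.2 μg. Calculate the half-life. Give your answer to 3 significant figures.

A/A₀ = 12.2/516 ≈ 0.023643.
n = log₂(42.295) ≈ 5.4024 half-lives elapsed in 632 minutes.
t½ = 632/5.4024 ≈ 116.98 minutes.

117 minutes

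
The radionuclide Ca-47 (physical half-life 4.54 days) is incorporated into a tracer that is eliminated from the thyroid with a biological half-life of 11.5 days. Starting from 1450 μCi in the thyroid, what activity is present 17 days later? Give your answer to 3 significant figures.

38.8 μCi

1/t_eff = 1/t_phys + 1/t_biol = 1/4.54 + 1/11.5 = 0.30722 per day.
t_eff = 4.54 × 11.5 / (4.54 + 11.5) ≈ 3.255 days.
Remaining = 1450 × (1/2)^(17/3.255) = 1450 × (1/2)^5.2228 ≈ 38.83 μCi.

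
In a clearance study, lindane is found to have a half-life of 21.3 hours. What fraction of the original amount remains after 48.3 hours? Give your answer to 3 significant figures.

n = 48.3/21.3 ≈ 2.2676 half-lives.
Fraction remaining = (1/2)^2.2676 ≈ 0.20767.

0.208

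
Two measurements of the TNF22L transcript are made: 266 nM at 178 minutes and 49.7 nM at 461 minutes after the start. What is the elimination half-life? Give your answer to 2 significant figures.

120 minutes

Over Δt = 461 − 178 = 283 minutes, the level fell by a factor of 266/49.7 ≈ 5.3521.
n = log₂(5.3521) ≈ 2.4201 half-lives, so t½ = 283/2.4201 ≈ 116.94 minutes.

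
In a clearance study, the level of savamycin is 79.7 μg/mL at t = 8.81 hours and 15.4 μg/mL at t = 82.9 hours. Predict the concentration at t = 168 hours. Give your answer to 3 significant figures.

2.33 μg/mL

Over Δt = 82.9 − 8.81 = 74.09 hours, the level fell by a factor of 79.7/15.4 ≈ 5.1753.
n = log₂(5.1753) ≈ 2.3716 half-lives, so t½ = 74.09/2.3716 ≈ 31.24 hours.
From t = 82.9 to t = 168: 15.4 × (1/2)^((168−82.9)/31.24) ≈ 2.3307 μg/mL.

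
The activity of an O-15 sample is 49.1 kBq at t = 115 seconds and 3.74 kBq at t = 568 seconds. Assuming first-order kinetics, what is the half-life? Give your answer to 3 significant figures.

122 seconds

Over Δt = 568 − 115 = 453 seconds, the level fell by a factor of 49.1/3.74 ≈ 13.128.
n = log₂(13.128) ≈ 3.7146 half-lives, so t½ = 453/3.7146 ≈ 121.95 seconds.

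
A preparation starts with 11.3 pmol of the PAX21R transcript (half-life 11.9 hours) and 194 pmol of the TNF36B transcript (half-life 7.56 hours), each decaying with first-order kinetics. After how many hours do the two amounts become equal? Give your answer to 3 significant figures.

85.0 hours

Set 11.3·(1/2)^(t/11.9) = 194·(1/2)^(t/7.56).
Taking log₂: log₂(11.3/194) = t·(1/11.9 − 1/7.56).
log₂(0.058247) = -4.1017; 1/11.9 − 1/7.56 = -0.048242.
t = -4.1017 / -0.048242 ≈ 85.023 hours.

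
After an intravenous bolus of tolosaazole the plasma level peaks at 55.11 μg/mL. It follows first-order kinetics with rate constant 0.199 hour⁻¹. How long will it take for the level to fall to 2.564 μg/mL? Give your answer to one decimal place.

15.4 hours

t½ = ln 2 / λ = 0.69315 / 0.199 ≈ 3.4832 hours.
Fraction remaining = 2.564/55.11 ≈ 0.046525.
n = log₂(55.11/2.564) = ln(21.494)/ln 2 ≈ 4.4258 half-lives.
t = n × t½ = 4.4258 × 3.4832 ≈ 15.416 hours.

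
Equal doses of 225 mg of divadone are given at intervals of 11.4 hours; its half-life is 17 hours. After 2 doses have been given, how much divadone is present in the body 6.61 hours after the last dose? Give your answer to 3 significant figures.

The 2 doses were given 18.01, 6.61 hours ago.
Total = 225·(1/2)^(18.01/17) + 225·(1/2)^(6.61/17)
      = 107.96 + 171.84 ≈ 279.81 mg.

280 mg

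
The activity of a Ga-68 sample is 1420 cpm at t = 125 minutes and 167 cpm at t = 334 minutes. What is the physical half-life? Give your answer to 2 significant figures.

68 minutes

Over Δt = 334 − 125 = 209 minutes, the level fell by a factor of 1420/167 ≈ 8.503.
n = log₂(8.503) ≈ 3.088 half-lives, so t½ = 209/3.088 ≈ 67.682 minutes.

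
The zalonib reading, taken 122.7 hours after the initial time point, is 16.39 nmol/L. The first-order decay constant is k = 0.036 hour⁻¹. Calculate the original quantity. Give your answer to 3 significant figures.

t½ = ln 2 / k = 0.69315 / 0.036 ≈ 19.254 hours.
Number of half-lives elapsed: n = 122.7/19.254 ≈ 6.3727.
A₀ = A × 2^n = 16.39 × 2^6.3727 = 16.39 × 82.864 ≈ 1358.1 nmol/L.

1360 nmol/L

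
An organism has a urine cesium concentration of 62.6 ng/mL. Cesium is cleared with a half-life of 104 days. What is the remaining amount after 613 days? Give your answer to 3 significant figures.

1.05 ng/mL

Number of half-lives: n = 613/104 ≈ 5.8942.
Remaining = 62.6 × (1/2)^5.8942 = 62.6 × 0.016814 ≈ 1.0525 ng/mL.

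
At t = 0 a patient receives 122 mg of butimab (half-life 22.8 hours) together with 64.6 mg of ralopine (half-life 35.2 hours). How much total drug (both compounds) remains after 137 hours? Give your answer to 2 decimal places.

butimab: 122 × (1/2)^(137/22.8) = 122 × (1/2)^6.0088 ≈ 1.8947 mg.
ralopine: 64.6 × (1/2)^(137/35.2) = 64.6 × (1/2)^3.892 ≈ 4.3512 mg.
Total = 1.8947 + 4.3512 ≈ 6.2459 mg.

6.25 mg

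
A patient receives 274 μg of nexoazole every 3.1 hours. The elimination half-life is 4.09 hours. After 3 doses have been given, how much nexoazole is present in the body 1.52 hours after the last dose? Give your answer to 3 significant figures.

The 3 doses were given 7.72, 4.62, 1.52 hours ago.
Total = 274·(1/2)^(7.72/4.09) + 274·(1/2)^(4.62/4.09) + 274·(1/2)^(1.52/4.09)
      = 74.054 + 125.23 + 211.78 ≈ 411.06 μg.

411 μg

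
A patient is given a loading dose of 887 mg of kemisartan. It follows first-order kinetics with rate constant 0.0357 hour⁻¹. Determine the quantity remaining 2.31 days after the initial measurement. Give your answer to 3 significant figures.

123 mg

t½ = ln 2 / k = 0.69315 / 0.0357 ≈ 19.416 hours.
Convert the elapsed time: 2.31 days = 55.44 hours.
Number of half-lives: n = 55.44/19.416 ≈ 2.8554.
Remaining = 887 × (1/2)^2.8554 = 887 × 0.13818 ≈ 122.56 mg.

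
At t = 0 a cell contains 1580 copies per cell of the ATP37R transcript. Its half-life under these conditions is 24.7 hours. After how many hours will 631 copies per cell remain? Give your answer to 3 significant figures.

32.7 hours

Fraction remaining = 631/1580 ≈ 0.39937.
n = log₂(1580/631) = ln(2.504)/ln 2 ≈ 1.3242 half-lives.
t = n × t½ = 1.3242 × 24.7 ≈ 32.708 hours.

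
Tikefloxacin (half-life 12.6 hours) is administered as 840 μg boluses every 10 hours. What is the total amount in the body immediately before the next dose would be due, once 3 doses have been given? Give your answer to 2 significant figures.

The 3 doses were given 30, 20, 10 hours ago.
Total = 840·(1/2)^(30/12.6) + 840·(1/2)^(20/12.6) + 840·(1/2)^(10/12.6)
      = 161.27 + 279.55 + 484.58 ≈ 925.39 μg.

930 μg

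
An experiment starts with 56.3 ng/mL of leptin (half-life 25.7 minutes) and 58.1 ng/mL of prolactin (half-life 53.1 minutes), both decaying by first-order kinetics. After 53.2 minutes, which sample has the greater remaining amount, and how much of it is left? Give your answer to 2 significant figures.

leptin: 56.3 × (1/2)^2.07 ≈ 13.408 ng/mL.
prolactin: 58.1 × (1/2)^1.0019 ≈ 29.012 ng/mL.
Prolactin has more remaining, at ≈ 29.012 ng/mL.

prolactin, 29 ng/mL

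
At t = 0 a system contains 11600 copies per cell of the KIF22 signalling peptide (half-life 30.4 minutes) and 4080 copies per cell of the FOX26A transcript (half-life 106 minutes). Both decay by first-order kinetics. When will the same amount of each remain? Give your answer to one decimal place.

Set 11600·(1/2)^(t/30.4) = 4080·(1/2)^(t/106).
Taking log₂: log₂(11600/4080) = t·(1/30.4 − 1/106).
log₂(2.8431) = 1.5075; 1/30.4 − 1/106 = 0.023461.
t = 1.5075 / 0.023461 ≈ 64.255 minutes.

64.3 minutes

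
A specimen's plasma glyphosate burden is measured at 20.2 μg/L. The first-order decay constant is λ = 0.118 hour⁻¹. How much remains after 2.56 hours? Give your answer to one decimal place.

14.9 μg/L

t½ = ln 2 / λ = 0.69315 / 0.118 ≈ 5.8741 hours.
Number of half-lives: n = 2.56/5.8741 ≈ 0.43581.
Remaining = 20.2 × (1/2)^0.43581 = 20.2 × 0.73928 ≈ 14.933 μg/L.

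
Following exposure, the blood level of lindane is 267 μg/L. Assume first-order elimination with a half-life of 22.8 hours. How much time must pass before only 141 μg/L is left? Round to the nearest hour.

21 hours

Fraction remaining = 141/267 ≈ 0.52809.
n = log₂(267/141) = ln(1.8936)/ln 2 ≈ 0.92114 half-lives.
t = n × t½ = 0.92114 × 22.8 ≈ 21.002 hours.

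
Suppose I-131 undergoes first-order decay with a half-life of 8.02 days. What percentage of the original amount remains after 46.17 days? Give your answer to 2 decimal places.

1.85%

n = 46.17/8.02 ≈ 5.7569 half-lives.
Fraction remaining = (1/2)^5.7569 ≈ 0.018493, i.e. 1.8493%.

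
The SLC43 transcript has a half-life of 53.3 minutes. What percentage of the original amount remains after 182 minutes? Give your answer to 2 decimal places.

n = 182/53.3 ≈ 3.4146 half-lives.
Fraction remaining = (1/2)^3.4146 ≈ 0.093776, i.e. 9.3776%.

9.38%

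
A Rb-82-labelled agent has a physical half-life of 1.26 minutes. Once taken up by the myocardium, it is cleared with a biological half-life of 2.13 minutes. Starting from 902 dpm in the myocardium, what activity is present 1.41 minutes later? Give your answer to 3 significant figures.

262 dpm

1/t_eff = 1/t_phys + 1/t_biol = 1/1.26 + 1/2.13 = 1.2631 per minute.
t_eff = 1.26 × 2.13 / (1.26 + 2.13) ≈ 0.79168 minutes.
Remaining = 902 × (1/2)^(1.41/0.79168) = 902 × (1/2)^1.781 ≈ 262.46 dpm.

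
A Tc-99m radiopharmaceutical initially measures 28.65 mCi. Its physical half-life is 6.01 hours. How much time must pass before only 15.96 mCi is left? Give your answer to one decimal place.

5.1 hours

Fraction remaining = 15.96/28.65 ≈ 0.55707.
n = log₂(28.65/15.96) = ln(1.7951)/ln 2 ≈ 0.84407 half-lives.
t = n × t½ = 0.84407 × 6.01 ≈ 5.0729 hours.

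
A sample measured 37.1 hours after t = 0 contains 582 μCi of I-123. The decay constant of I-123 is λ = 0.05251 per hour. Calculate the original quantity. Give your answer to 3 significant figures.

t½ = ln 2 / λ = 0.69315 / 0.05251 ≈ 13.2 hours.
Number of half-lives elapsed: n = 37.1/13.2 ≈ 2.8105.
A₀ = A × 2^n = 582 × 2^2.8105 = 582 × 7.0155 ≈ 4083 μCi.

4080 μCi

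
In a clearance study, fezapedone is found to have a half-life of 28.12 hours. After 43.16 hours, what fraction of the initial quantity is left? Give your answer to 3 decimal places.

0.345

n = 43.16/28.12 ≈ 1.5349 half-lives.
Fraction remaining = (1/2)^1.5349 ≈ 0.34512.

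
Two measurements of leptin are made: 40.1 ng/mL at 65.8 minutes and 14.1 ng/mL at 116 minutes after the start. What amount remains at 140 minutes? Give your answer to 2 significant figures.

Over Δt = 116 − 65.8 = 50.2 minutes, the level fell by a factor of 40.1/14.1 ≈ 2.844.
n = log₂(2.844) ≈ 1.5079 half-lives, so t½ = 50.2/1.5079 ≈ 33.291 minutes.
From t = 116 to t = 140: 14.1 × (1/2)^((140−116)/33.291) ≈ 8.5547 ng/mL.

8.6 ng/mL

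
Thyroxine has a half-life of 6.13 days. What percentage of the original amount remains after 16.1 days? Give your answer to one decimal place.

16.2%

n = 16.1/6.13 ≈ 2.6264 half-lives.
Fraction remaining = (1/2)^2.6264 ≈ 0.16194, i.e. 16.194%.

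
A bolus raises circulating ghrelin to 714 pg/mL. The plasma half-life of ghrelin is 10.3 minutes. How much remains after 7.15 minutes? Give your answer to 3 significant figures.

Number of half-lives: n = 7.15/10.3 ≈ 0.69417.
Remaining = 714 × (1/2)^0.69417 = 714 × 0.61806 ≈ 441.3 pg/mL.

441 pg/mL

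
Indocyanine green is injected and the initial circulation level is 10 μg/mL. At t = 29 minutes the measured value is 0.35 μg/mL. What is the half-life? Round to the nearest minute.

6 minutes

A/A₀ = 0.35/10 ≈ 0.035.
n = log₂(28.571) ≈ 4.8365 half-lives elapsed in 29 minutes.
t½ = 29/4.8365 ≈ 5.9961 minutes.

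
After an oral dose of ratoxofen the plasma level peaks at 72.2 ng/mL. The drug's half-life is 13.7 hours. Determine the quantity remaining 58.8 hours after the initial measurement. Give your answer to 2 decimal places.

3.69 ng/mL

Number of half-lives: n = 58.8/13.7 ≈ 4.292.
Remaining = 72.2 × (1/2)^4.292 = 72.2 × 0.051049 ≈ 3.6857 ng/mL.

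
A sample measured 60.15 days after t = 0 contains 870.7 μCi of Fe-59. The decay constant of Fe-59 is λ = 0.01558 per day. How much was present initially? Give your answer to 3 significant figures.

2220 μCi

t½ = ln 2 / λ = 0.69315 / 0.01558 ≈ 44.49 days.
Number of half-lives elapsed: n = 60.15/44.49 ≈ 1.352.
A₀ = A × 2^n = 870.7 × 2^1.352 = 870.7 × 2.5527 ≈ 2222.6 μCi.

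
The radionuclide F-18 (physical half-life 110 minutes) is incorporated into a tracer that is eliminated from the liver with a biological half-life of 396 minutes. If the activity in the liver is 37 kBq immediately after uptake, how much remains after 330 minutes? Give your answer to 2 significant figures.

1/t_eff = 1/t_phys + 1/t_biol = 1/110 + 1/396 = 0.011616 per minute.
t_eff = 110 × 396 / (110 + 396) ≈ 86.087 minutes.
Remaining = 37 × (1/2)^(330/86.087) = 37 × (1/2)^3.8333 ≈ 2.5957 kBq.

2.6 kBq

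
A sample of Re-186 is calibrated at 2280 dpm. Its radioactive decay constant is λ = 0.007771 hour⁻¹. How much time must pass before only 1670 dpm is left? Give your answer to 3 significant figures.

t½ = ln 2 / λ = 0.69315 / 0.007771 ≈ 89.197 hours.
Fraction remaining = 1670/2280 ≈ 0.73246.
n = log₂(2280/1670) = ln(1.3653)/ln 2 ≈ 0.44919 half-lives.
t = n × t½ = 0.44919 × 89.197 ≈ 40.066 hours.

40.1 hours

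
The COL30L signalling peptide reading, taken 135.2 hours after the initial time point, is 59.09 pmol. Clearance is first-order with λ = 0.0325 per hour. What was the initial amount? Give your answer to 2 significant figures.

t½ = ln 2 / λ = 0.69315 / 0.0325 ≈ 21.328 hours.
Number of half-lives elapsed: n = 135.2/21.328 ≈ 6.3392.
A₀ = A × 2^n = 59.09 × 2^6.3392 = 59.09 × 80.964 ≈ 4784.1 pmol.

4800 pmol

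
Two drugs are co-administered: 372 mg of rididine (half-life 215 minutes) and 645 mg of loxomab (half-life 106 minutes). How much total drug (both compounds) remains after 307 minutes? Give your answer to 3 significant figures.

225 mg

rididine: 372 × (1/2)^(307/215) = 372 × (1/2)^1.4279 ≈ 138.26 mg.
loxomab: 645 × (1/2)^(307/106) = 645 × (1/2)^2.8962 ≈ 86.638 mg.
Total = 138.26 + 86.638 ≈ 224.9 mg.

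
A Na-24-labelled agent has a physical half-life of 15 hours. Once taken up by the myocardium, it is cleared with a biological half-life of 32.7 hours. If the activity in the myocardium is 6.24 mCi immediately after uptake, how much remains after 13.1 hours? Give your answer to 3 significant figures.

1/t_eff = 1/t_phys + 1/t_biol = 1/15 + 1/32.7 = 0.097248 per hour.
t_eff = 15 × 32.7 / (15 + 32.7) ≈ 10.283 hours.
Remaining = 6.24 × (1/2)^(13.1/10.283) = 6.24 × (1/2)^1.2739 ≈ 2.5804 mCi.

2.58 mCi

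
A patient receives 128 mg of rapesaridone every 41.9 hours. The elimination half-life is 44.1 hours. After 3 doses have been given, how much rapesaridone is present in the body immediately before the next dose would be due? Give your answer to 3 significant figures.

The 3 doses were given 125.7, 83.8, 41.9 hours ago.
Total = 128·(1/2)^(125.7/44.1) + 128·(1/2)^(83.8/44.1) + 128·(1/2)^(41.9/44.1)
      = 17.749 + 34.291 + 66.252 ≈ 118.29 mg.

118 mg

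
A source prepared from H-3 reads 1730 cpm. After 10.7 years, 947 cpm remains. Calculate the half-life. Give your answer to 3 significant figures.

A/A₀ = 947/1730 ≈ 0.5474.
n = log₂(1.8268) ≈ 0.86934 half-lives elapsed in 10.7 years.
t½ = 10.7/0.86934 ≈ 12.308 years.

12.3 years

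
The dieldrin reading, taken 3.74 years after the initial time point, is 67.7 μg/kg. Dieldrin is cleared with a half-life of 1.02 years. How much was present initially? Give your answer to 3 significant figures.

Number of half-lives elapsed: n = 3.74/1.02 ≈ 3.6667.
A₀ = A × 2^n = 67.7 × 2^3.6667 = 67.7 × 12.699 ≈ 859.74 μg/kg.

860 μg/kg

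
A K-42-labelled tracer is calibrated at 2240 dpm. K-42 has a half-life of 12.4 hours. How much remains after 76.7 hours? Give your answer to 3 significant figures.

Number of half-lives: n = 76.7/12.4 ≈ 6.1855.
Remaining = 2240 × (1/2)^6.1855 = 2240 × 0.01374 ≈ 30.777 dpm.

30.8 dpm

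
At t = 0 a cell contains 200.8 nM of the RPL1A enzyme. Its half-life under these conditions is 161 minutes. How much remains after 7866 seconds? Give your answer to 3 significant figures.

114 nM

Convert the elapsed time: 7866 seconds = 131.1 minutes.
Number of half-lives: n = 131.1/161 ≈ 0.81429.
Remaining = 200.8 × (1/2)^0.81429 = 200.8 × 0.56869 ≈ 114.19 nM.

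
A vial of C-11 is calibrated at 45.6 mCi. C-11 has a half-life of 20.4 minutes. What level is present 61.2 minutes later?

5.7 mCi

Elapsed time is 3 half-lives (61.2/20.4).
Each half-life halves the amount: 45.6 × (1/2)^3 = 45.6/8 = 5.7 mCi.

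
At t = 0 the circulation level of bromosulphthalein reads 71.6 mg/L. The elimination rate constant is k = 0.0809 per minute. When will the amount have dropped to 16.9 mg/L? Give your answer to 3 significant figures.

t½ = ln 2 / k = 0.69315 / 0.0809 ≈ 8.568 minutes.
Fraction remaining = 16.9/71.6 ≈ 0.23603.
n = log₂(71.6/16.9) = ln(4.2367)/ln 2 ≈ 2.0829 half-lives.
t = n × t½ = 2.0829 × 8.568 ≈ 17.846 minutes.

17.8 minutes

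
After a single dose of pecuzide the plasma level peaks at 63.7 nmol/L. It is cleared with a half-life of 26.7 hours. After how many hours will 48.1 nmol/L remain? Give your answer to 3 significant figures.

10.8 hours

Fraction remaining = 48.1/63.7 ≈ 0.7551.
n = log₂(63.7/48.1) = ln(1.3243)/ln 2 ≈ 0.40526 half-lives.
t = n × t½ = 0.40526 × 26.7 ≈ 10.82 hours.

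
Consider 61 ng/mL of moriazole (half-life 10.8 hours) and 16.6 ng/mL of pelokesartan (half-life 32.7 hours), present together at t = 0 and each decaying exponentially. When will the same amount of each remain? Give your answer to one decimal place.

Set 61·(1/2)^(t/10.8) = 16.6·(1/2)^(t/32.7).
Taking log₂: log₂(61/16.6) = t·(1/10.8 − 1/32.7).
log₂(3.6747) = 1.8776; 1/10.8 − 1/32.7 = 0.062012.
t = 1.8776 / 0.062012 ≈ 30.279 hours.

30.3 hours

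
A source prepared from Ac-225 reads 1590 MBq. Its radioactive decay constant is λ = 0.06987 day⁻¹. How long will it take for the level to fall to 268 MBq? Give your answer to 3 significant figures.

t½ = ln 2 / λ = 0.69315 / 0.06987 ≈ 9.9205 days.
Fraction remaining = 268/1590 ≈ 0.16855.
n = log₂(1590/268) = ln(5.9328)/ln 2 ≈ 2.5687 half-lives.
t = n × t½ = 2.5687 × 9.9205 ≈ 25.483 days.

25.5 days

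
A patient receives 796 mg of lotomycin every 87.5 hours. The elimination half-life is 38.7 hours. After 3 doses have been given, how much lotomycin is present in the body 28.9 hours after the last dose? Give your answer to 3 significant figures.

The 3 doses were given 203.9, 116.4, 28.9 hours ago.
Total = 796·(1/2)^(203.9/38.7) + 796·(1/2)^(116.4/38.7) + 796·(1/2)^(28.9/38.7)
      = 20.647 + 98.967 + 474.37 ≈ 593.98 mg.

594 mg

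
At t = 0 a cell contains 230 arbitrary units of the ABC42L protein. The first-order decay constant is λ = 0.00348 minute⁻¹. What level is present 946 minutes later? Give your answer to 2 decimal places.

t½ = ln 2 / λ = 0.69315 / 0.00348 ≈ 199.18 minutes.
Number of half-lives: n = 946/199.18 ≈ 4.7495.
Remaining = 230 × (1/2)^4.7495 = 230 × 0.037176 ≈ 8.5506 arbitrary units.

8.55 arbitrary units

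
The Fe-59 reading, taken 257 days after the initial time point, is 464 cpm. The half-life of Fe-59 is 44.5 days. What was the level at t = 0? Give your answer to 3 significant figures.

Number of half-lives elapsed: n = 257/44.5 ≈ 5.7753.
A₀ = A × 2^n = 464 × 2^5.7753 = 464 × 54.769 ≈ 25413 cpm.

25400 cpm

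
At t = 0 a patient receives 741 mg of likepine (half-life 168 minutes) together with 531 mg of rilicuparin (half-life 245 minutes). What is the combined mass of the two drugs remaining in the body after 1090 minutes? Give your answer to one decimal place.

32.6 mg

likepine: 741 × (1/2)^(1090/168) = 741 × (1/2)^6.4881 ≈ 8.2548 mg.
rilicuparin: 531 × (1/2)^(1090/245) = 531 × (1/2)^4.449 ≈ 24.312 mg.
Total = 8.2548 + 24.312 ≈ 32.567 mg.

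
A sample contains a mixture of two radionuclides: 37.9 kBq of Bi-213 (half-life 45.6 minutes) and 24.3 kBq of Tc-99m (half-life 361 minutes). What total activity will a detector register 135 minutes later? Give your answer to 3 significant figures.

23.6 kBq

Bi-213: 37.9 × (1/2)^(135/45.6) = 37.9 × (1/2)^2.9605 ≈ 4.8689 kBq.
Tc-99m: 24.3 × (1/2)^(135/361) = 24.3 × (1/2)^0.37396 ≈ 18.751 kBq.
Total = 4.8689 + 18.751 ≈ 23.62 kBq.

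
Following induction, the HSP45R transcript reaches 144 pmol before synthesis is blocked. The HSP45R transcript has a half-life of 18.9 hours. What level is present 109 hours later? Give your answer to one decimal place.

2.6 pmol

Number of half-lives: n = 109/18.9 ≈ 5.7672.
Remaining = 144 × (1/2)^5.7672 = 144 × 0.018361 ≈ 2.644 pmol.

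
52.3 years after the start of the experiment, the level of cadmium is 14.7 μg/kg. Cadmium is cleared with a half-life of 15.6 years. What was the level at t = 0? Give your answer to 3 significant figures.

150 μg/kg

Number of half-lives elapsed: n = 52.3/15.6 ≈ 3.3526.
A₀ = A × 2^n = 14.7 × 2^3.3526 = 14.7 × 10.215 ≈ 150.15 μg/kg.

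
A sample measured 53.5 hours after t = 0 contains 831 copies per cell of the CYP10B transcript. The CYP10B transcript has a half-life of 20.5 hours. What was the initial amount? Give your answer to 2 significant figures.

Number of half-lives elapsed: n = 53.5/20.5 ≈ 2.6098.
A₀ = A × 2^n = 831 × 2^2.6098 = 831 × 6.104 ≈ 5072.4 copies per cell.

5100 copies per cell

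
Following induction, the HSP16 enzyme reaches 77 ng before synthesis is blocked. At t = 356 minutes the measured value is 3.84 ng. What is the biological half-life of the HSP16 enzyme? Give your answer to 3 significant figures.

82.3 minutes

A/A₀ = 3.84/77 ≈ 0.04987.
n = log₂(20.052) ≈ 4.3257 half-lives elapsed in 356 minutes.
t½ = 356/4.3257 ≈ 82.299 minutes.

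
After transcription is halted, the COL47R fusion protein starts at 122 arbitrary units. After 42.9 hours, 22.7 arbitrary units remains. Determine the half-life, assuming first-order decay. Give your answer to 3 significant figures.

A/A₀ = 22.7/122 ≈ 0.18607.
n = log₂(5.3744) ≈ 2.4261 half-lives elapsed in 42.9 hours.
t½ = 42.9/2.4261 ≈ 17.683 hours.

17.7 hours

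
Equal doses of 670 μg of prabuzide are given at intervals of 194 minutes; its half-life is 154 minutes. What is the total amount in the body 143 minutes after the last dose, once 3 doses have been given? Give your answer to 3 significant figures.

The 3 doses were given 531, 337, 143 minutes ago.
Total = 670·(1/2)^(531/154) + 670·(1/2)^(337/154) + 670·(1/2)^(143/154)
      = 61.391 + 147 + 352 ≈ 560.4 μg.

560 μg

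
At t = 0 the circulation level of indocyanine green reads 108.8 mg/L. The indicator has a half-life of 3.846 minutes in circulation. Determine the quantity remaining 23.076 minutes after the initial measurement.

1.7 mg/L

Elapsed time is 6 half-lives (23.076/3.846).
Each half-life halves the amount: 108.8 × (1/2)^6 = 108.8/64 = 1.7 mg/L.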